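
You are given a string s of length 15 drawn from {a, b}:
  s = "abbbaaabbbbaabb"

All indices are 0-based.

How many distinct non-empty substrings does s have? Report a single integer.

sorted suffixes:
  #0 SA[0]=4  'aaabbbbaabb'
  #1 SA[1]=11  'aabb'
  #2 SA[2]=5  'aabbbbaabb'
  #3 SA[3]=12  'abb'
  #4 SA[4]=0  'abbbaaabbbbaabb'
  #5 SA[5]=6  'abbbbaabb'
  #6 SA[6]=14  'b'
  #7 SA[7]=3  'baaabbbbaabb'
  #8 SA[8]=10  'baabb'
  #9 SA[9]=13  'bb'
  #10 SA[10]=2  'bbaaabbbbaabb'
  #11 SA[11]=9  'bbaabb'
  #12 SA[12]=1  'bbbaaabbbbaabb'
  #13 SA[13]=8  'bbbaabb'
  #14 SA[14]=7  'bbbbaabb'

SA = [4, 11, 5, 12, 0, 6, 14, 3, 10, 13, 2, 9, 1, 8, 7]
[i] adj suffixes → lcp
  [1] 4/11 → 2 ('aa')
  [2] 11/5 → 4 ('aabb')
  [3] 5/12 → 1 ('a')
  [4] 12/0 → 3 ('abb')
  [5] 0/6 → 4 ('abbb')
  [6] 6/14 → 0 ('')
  [7] 14/3 → 1 ('b')
  [8] 3/10 → 3 ('baa')
  [9] 10/13 → 1 ('b')
  [10] 13/2 → 2 ('bb')
  [11] 2/9 → 4 ('bbaa')
  [12] 9/1 → 2 ('bb')
  [13] 1/8 → 5 ('bbbaa')
  [14] 8/7 → 3 ('bbb')

n(n+1)/2 = 15·16/2 = 120
Σ LCP = 0 + 2 + 4 + 1 + 3 + 4 + 0 + 1 + 3 + 1 + 2 + 4 + 2 + 5 + 3 = 35
distinct = 120 − 35 = 85

85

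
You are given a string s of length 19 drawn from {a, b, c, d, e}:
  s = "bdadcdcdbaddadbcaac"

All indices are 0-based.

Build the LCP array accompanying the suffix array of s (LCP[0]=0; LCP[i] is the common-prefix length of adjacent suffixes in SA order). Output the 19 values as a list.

[0, 1, 1, 2, 2, 0, 1, 1, 0, 1, 1, 2, 0, 3, 1, 2, 1, 3, 1]

rank | idx | suffix
   0 |  16 | aac
   1 |  17 | ac
   2 |  12 | adbcaac
   3 |   2 | adcdcdbaddadbcaac
   4 |   9 | addadbcaac
   5 |   8 | baddadbcaac
   6 |  14 | bcaac
   7 |   0 | bdadcdcdbaddadbcaac
   8 |  18 | c
   9 |  15 | caac
  10 |   6 | cdbaddadbcaac
  11 |   4 | cdcdbaddadbcaac
  12 |  11 | dadbcaac
  13 |   1 | dadcdcdbaddadbcaac
  14 |   7 | dbaddadbcaac
  15 |  13 | dbcaac
  16 |   5 | dcdbaddadbcaac
  17 |   3 | dcdcdbaddadbcaac
  18 |  10 | ddadbcaac

SA = [16, 17, 12, 2, 9, 8, 14, 0, 18, 15, 6, 4, 11, 1, 7, 13, 5, 3, 10]
rank  pair      lcp
   1  s[16:],s[17:]  1  'a'
   2  s[17:],s[12:]  1  'a'
   3  s[12:],s[2:]  2  'ad'
   4  s[2:],s[9:]  2  'ad'
   5  s[9:],s[8:]  0  ''
   6  s[8:],s[14:]  1  'b'
   7  s[14:],s[0:]  1  'b'
   8  s[0:],s[18:]  0  ''
   9  s[18:],s[15:]  1  'c'
  10  s[15:],s[6:]  1  'c'
  11  s[6:],s[4:]  2  'cd'
  12  s[4:],s[11:]  0  ''
  13  s[11:],s[1:]  3  'dad'
  14  s[1:],s[7:]  1  'd'
  15  s[7:],s[13:]  2  'db'
  16  s[13:],s[5:]  1  'd'
  17  s[5:],s[3:]  3  'dcd'
  18  s[3:],s[10:]  1  'd'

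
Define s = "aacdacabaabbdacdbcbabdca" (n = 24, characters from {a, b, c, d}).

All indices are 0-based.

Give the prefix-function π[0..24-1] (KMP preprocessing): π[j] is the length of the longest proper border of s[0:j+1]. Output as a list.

π[0] = 0
j=1 s[j]='a': π[1]=1 (border 'a')
j=2 s[j]='c': k: 1→0; π[2]=0 (border '')
j=3 s[j]='d': π[3]=0 (border '')
j=4 s[j]='a': π[4]=1 (border 'a')
j=5 s[j]='c': k: 1→0; π[5]=0 (border '')
j=6 s[j]='a': π[6]=1 (border 'a')
j=7 s[j]='b': k: 1→0; π[7]=0 (border '')
j=8 s[j]='a': π[8]=1 (border 'a')
j=9 s[j]='a': π[9]=2 (border 'aa')
j=10 s[j]='b': k: 2→1→0; π[10]=0 (border '')
j=11 s[j]='b': π[11]=0 (border '')
j=12 s[j]='d': π[12]=0 (border '')
j=13 s[j]='a': π[13]=1 (border 'a')
j=14 s[j]='c': k: 1→0; π[14]=0 (border '')
j=15 s[j]='d': π[15]=0 (border '')
j=16 s[j]='b': π[16]=0 (border '')
j=17 s[j]='c': π[17]=0 (border '')
j=18 s[j]='b': π[18]=0 (border '')
j=19 s[j]='a': π[19]=1 (border 'a')
j=20 s[j]='b': k: 1→0; π[20]=0 (border '')
j=21 s[j]='d': π[21]=0 (border '')
j=22 s[j]='c': π[22]=0 (border '')
j=23 s[j]='a': π[23]=1 (border 'a')

[0, 1, 0, 0, 1, 0, 1, 0, 1, 2, 0, 0, 0, 1, 0, 0, 0, 0, 0, 1, 0, 0, 0, 1]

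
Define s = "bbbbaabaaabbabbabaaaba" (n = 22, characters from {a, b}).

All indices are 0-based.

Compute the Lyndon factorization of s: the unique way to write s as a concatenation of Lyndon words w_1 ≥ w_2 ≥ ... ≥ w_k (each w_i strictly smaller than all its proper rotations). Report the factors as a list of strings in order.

emit factor 1: 'b' (i=0, period=1)
emit factor 2: 'b' (i=1, period=1)
emit factor 3: 'b' (i=2, period=1)
emit factor 4: 'b' (i=3, period=1)
emit factor 5: 'aab' (i=4, period=3)
emit factor 6: 'aaabbabbab' (i=7, period=10)
emit factor 7: 'aaab' (i=17, period=4)
emit factor 8: 'a' (i=21, period=1)

["b", "b", "b", "b", "aab", "aaabbabbab", "aaab", "a"]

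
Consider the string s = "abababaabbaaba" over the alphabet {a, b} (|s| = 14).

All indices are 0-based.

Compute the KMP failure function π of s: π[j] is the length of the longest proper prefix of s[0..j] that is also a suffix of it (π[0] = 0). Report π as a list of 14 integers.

π[0] = 0
j=1 s[j]='b': π[1]=0 (border '')
j=2 s[j]='a': π[2]=1 (border 'a')
j=3 s[j]='b': π[3]=2 (border 'ab')
j=4 s[j]='a': π[4]=3 (border 'aba')
j=5 s[j]='b': π[5]=4 (border 'abab')
j=6 s[j]='a': π[6]=5 (border 'ababa')
j=7 s[j]='a': k: 5→3→1→0; π[7]=1 (border 'a')
j=8 s[j]='b': π[8]=2 (border 'ab')
j=9 s[j]='b': k: 2→0; π[9]=0 (border '')
j=10 s[j]='a': π[10]=1 (border 'a')
j=11 s[j]='a': k: 1→0; π[11]=1 (border 'a')
j=12 s[j]='b': π[12]=2 (border 'ab')
j=13 s[j]='a': π[13]=3 (border 'aba')

[0, 0, 1, 2, 3, 4, 5, 1, 2, 0, 1, 1, 2, 3]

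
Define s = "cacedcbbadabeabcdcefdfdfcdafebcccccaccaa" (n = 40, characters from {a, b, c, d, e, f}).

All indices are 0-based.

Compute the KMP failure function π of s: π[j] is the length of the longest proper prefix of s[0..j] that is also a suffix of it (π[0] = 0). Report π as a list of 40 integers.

π[0] = 0
j=1 s[j]='a': π[1]=0 (border '')
j=2 s[j]='c': π[2]=1 (border 'c')
j=3 s[j]='e': k: 1→0; π[3]=0 (border '')
j=4 s[j]='d': π[4]=0 (border '')
j=5 s[j]='c': π[5]=1 (border 'c')
j=6 s[j]='b': k: 1→0; π[6]=0 (border '')
j=7 s[j]='b': π[7]=0 (border '')
j=8 s[j]='a': π[8]=0 (border '')
j=9 s[j]='d': π[9]=0 (border '')
j=10 s[j]='a': π[10]=0 (border '')
j=11 s[j]='b': π[11]=0 (border '')
j=12 s[j]='e': π[12]=0 (border '')
j=13 s[j]='a': π[13]=0 (border '')
j=14 s[j]='b': π[14]=0 (border '')
j=15 s[j]='c': π[15]=1 (border 'c')
j=16 s[j]='d': k: 1→0; π[16]=0 (border '')
j=17 s[j]='c': π[17]=1 (border 'c')
j=18 s[j]='e': k: 1→0; π[18]=0 (border '')
j=19 s[j]='f': π[19]=0 (border '')
j=20 s[j]='d': π[20]=0 (border '')
j=21 s[j]='f': π[21]=0 (border '')
j=22 s[j]='d': π[22]=0 (border '')
j=23 s[j]='f': π[23]=0 (border '')
j=24 s[j]='c': π[24]=1 (border 'c')
j=25 s[j]='d': k: 1→0; π[25]=0 (border '')
j=26 s[j]='a': π[26]=0 (border '')
j=27 s[j]='f': π[27]=0 (border '')
j=28 s[j]='e': π[28]=0 (border '')
j=29 s[j]='b': π[29]=0 (border '')
j=30 s[j]='c': π[30]=1 (border 'c')
j=31 s[j]='c': k: 1→0; π[31]=1 (border 'c')
j=32 s[j]='c': k: 1→0; π[32]=1 (border 'c')
j=33 s[j]='c': k: 1→0; π[33]=1 (border 'c')
j=34 s[j]='c': k: 1→0; π[34]=1 (border 'c')
j=35 s[j]='a': π[35]=2 (border 'ca')
j=36 s[j]='c': π[36]=3 (border 'cac')
j=37 s[j]='c': k: 3→1→0; π[37]=1 (border 'c')
j=38 s[j]='a': π[38]=2 (border 'ca')
j=39 s[j]='a': k: 2→0; π[39]=0 (border '')

[0, 0, 1, 0, 0, 1, 0, 0, 0, 0, 0, 0, 0, 0, 0, 1, 0, 1, 0, 0, 0, 0, 0, 0, 1, 0, 0, 0, 0, 0, 1, 1, 1, 1, 1, 2, 3, 1, 2, 0]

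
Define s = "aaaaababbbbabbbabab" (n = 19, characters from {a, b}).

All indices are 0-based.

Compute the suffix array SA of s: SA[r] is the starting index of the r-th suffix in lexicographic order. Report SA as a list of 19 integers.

[0, 1, 2, 3, 17, 15, 4, 11, 6, 18, 16, 14, 10, 5, 13, 9, 12, 8, 7]

sorted suffixes:
  #0 SA[0]=0  'aaaaababbbbabbbabab'
  #1 SA[1]=1  'aaaababbbbabbbabab'
  #2 SA[2]=2  'aaababbbbabbbabab'
  #3 SA[3]=3  'aababbbbabbbabab'
  #4 SA[4]=17  'ab'
  #5 SA[5]=15  'abab'
  #6 SA[6]=4  'ababbbbabbbabab'
  #7 SA[7]=11  'abbbabab'
  #8 SA[8]=6  'abbbbabbbabab'
  #9 SA[9]=18  'b'
  #10 SA[10]=16  'bab'
  #11 SA[11]=14  'babab'
  #12 SA[12]=10  'babbbabab'
  #13 SA[13]=5  'babbbbabbbabab'
  #14 SA[14]=13  'bbabab'
  #15 SA[15]=9  'bbabbbabab'
  #16 SA[16]=12  'bbbabab'
  #17 SA[17]=8  'bbbabbbabab'
  #18 SA[18]=7  'bbbbabbbabab'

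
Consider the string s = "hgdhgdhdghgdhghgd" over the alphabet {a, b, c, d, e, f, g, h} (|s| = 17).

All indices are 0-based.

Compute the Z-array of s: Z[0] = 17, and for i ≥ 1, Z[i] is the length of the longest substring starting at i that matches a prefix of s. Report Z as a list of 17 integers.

[17, 0, 0, 4, 0, 0, 1, 0, 0, 5, 0, 0, 2, 0, 3, 0, 0]

Z[0]=17
i=1: outside box; Z[1]=0
i=2: outside box; Z[2]=0
i=3: outside box; Z[3]=4 scan→box=[3,7)
i=4: min(r-i=3, Z[1]=0)=0; Z[4]=0
i=5: min(r-i=2, Z[2]=0)=0; Z[5]=0
i=6: min(r-i=1, Z[3]=4)=1; Z[6]=1
i=7: outside box; Z[7]=0
i=8: outside box; Z[8]=0
i=9: outside box; Z[9]=5 scan→box=[9,14)
i=10: min(r-i=4, Z[1]=0)=0; Z[10]=0
i=11: min(r-i=3, Z[2]=0)=0; Z[11]=0
i=12: min(r-i=2, Z[3]=4)=2; Z[12]=2
i=13: min(r-i=1, Z[4]=0)=0; Z[13]=0
i=14: outside box; Z[14]=3 scan→box=[14,17)
i=15: min(r-i=2, Z[1]=0)=0; Z[15]=0
i=16: min(r-i=1, Z[2]=0)=0; Z[16]=0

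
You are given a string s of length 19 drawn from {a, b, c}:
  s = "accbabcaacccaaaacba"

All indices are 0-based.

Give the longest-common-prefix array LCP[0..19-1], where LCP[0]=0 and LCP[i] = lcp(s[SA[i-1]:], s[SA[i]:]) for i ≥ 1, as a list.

rank→(start, suffix):
  0 → (18, 'a')
  1 → (12, 'aaaacba')
  2 → (13, 'aaacba')
  3 → (14, 'aacba')
  4 → (7, 'aacccaaaacba')
  5 → (4, 'abcaacccaaaacba')
  6 → (15, 'acba')
  7 → (0, 'accbabcaacccaaaacba')
  8 → (8, 'acccaaaacba')
  9 → (17, 'ba')
  10 → (3, 'babcaacccaaaacba')
  11 → (5, 'bcaacccaaaacba')
  12 → (11, 'caaaacba')
  13 → (6, 'caacccaaaacba')
  14 → (16, 'cba')
  15 → (2, 'cbabcaacccaaaacba')
  16 → (10, 'ccaaaacba')
  17 → (1, 'ccbabcaacccaaaacba')
  18 → (9, 'cccaaaacba')

SA = [18, 12, 13, 14, 7, 4, 15, 0, 8, 17, 3, 5, 11, 6, 16, 2, 10, 1, 9]
i: (SA[i-1],SA[i]) lcp shared
  1: (18,12) 1 'a'
  2: (12,13) 3 'aaa'
  3: (13,14) 2 'aa'
  4: (14,7) 3 'aac'
  5: (7,4) 1 'a'
  6: (4,15) 1 'a'
  7: (15,0) 2 'ac'
  8: (0,8) 3 'acc'
  9: (8,17) 0 ''
  10: (17,3) 2 'ba'
  11: (3,5) 1 'b'
  12: (5,11) 0 ''
  13: (11,6) 3 'caa'
  14: (6,16) 1 'c'
  15: (16,2) 3 'cba'
  16: (2,10) 1 'c'
  17: (10,1) 2 'cc'
  18: (1,9) 2 'cc'

[0, 1, 3, 2, 3, 1, 1, 2, 3, 0, 2, 1, 0, 3, 1, 3, 1, 2, 2]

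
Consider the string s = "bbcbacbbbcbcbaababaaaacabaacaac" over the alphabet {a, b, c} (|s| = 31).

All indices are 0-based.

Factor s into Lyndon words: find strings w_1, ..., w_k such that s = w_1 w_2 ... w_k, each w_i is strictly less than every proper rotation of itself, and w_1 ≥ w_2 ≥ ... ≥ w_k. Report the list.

emit factor 1: 'bbc' (i=0, period=3)
emit factor 2: 'b' (i=3, period=1)
emit factor 3: 'acbbbcbcb' (i=4, period=9)
emit factor 4: 'aabab' (i=13, period=5)
emit factor 5: 'aaaacabaacaac' (i=18, period=13)

["bbc", "b", "acbbbcbcb", "aabab", "aaaacabaacaac"]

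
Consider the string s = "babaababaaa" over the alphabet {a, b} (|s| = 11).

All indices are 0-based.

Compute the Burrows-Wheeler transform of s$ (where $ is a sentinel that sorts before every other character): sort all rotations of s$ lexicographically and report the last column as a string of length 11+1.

aaabbbbaaaa$

rank  rotation      last
    0  $babaababaaa  a
    1  a$babaababaa  a
    2  aa$babaababa  a
    3  aaa$babaabab  b
    4  aababaaa$bab  b
    5  abaaa$babaab  b
    6  abaababaaa$b  b
    7  ababaaa$baba  a
    8  baaa$babaaba  a
    9  baababaaa$ba  a
   10  babaaa$babaa  a
   11  babaababaaa$  $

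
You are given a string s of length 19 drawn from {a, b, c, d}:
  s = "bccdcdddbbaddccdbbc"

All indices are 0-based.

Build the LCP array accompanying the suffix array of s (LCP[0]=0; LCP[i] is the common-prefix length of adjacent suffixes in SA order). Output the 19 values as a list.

[0, 0, 1, 2, 1, 2, 0, 1, 3, 1, 2, 2, 0, 3, 1, 2, 1, 2, 2]

rank→(start, suffix):
  0 → (10, 'addccdbbc')
  1 → (9, 'baddccdbbc')
  2 → (8, 'bbaddccdbbc')
  3 → (16, 'bbc')
  4 → (17, 'bc')
  5 → (0, 'bccdcdddbbaddccdbbc')
  6 → (18, 'c')
  7 → (13, 'ccdbbc')
  8 → (1, 'ccdcdddbbaddccdbbc')
  9 → (14, 'cdbbc')
  10 → (2, 'cdcdddbbaddccdbbc')
  11 → (4, 'cdddbbaddccdbbc')
  12 → (7, 'dbbaddccdbbc')
  13 → (15, 'dbbc')
  14 → (12, 'dccdbbc')
  15 → (3, 'dcdddbbaddccdbbc')
  16 → (6, 'ddbbaddccdbbc')
  17 → (11, 'ddccdbbc')
  18 → (5, 'dddbbaddccdbbc')

SA = [10, 9, 8, 16, 17, 0, 18, 13, 1, 14, 2, 4, 7, 15, 12, 3, 6, 11, 5]
[i] adj suffixes → lcp
  [1] 10/9 → 0 ('')
  [2] 9/8 → 1 ('b')
  [3] 8/16 → 2 ('bb')
  [4] 16/17 → 1 ('b')
  [5] 17/0 → 2 ('bc')
  [6] 0/18 → 0 ('')
  [7] 18/13 → 1 ('c')
  [8] 13/1 → 3 ('ccd')
  [9] 1/14 → 1 ('c')
  [10] 14/2 → 2 ('cd')
  [11] 2/4 → 2 ('cd')
  [12] 4/7 → 0 ('')
  [13] 7/15 → 3 ('dbb')
  [14] 15/12 → 1 ('d')
  [15] 12/3 → 2 ('dc')
  [16] 3/6 → 1 ('d')
  [17] 6/11 → 2 ('dd')
  [18] 11/5 → 2 ('dd')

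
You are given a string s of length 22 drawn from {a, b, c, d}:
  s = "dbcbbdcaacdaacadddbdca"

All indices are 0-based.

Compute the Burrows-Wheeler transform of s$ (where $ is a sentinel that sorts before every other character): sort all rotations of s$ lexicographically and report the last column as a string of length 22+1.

acdcaaccddbddabac$dbbda

rank  rotation                 last
    0  $dbcbbdcaacdaacadddbdca  a
    1  a$dbcbbdcaacdaacadddbdc  c
    2  aacadddbdca$dbcbbdcaacd  d
    3  aacdaacadddbdca$dbcbbdc  c
    4  acadddbdca$dbcbbdcaacda  a
    5  acdaacadddbdca$dbcbbdca  a
    6  adddbdca$dbcbbdcaacdaac  c
    7  bbdcaacdaacadddbdca$dbc  c
    8  bcbbdcaacdaacadddbdca$d  d
    9  bdca$dbcbbdcaacdaacaddd  d
   10  bdcaacdaacadddbdca$dbcb  b
   11  ca$dbcbbdcaacdaacadddbd  d
   12  caacdaacadddbdca$dbcbbd  d
   13  cadddbdca$dbcbbdcaacdaa  a
   14  cbbdcaacdaacadddbdca$db  b
   15  cdaacadddbdca$dbcbbdcaa  a
   16  daacadddbdca$dbcbbdcaac  c
   17  dbcbbdcaacdaacadddbdca$  $
   18  dbdca$dbcbbdcaacdaacadd  d
   19  dca$dbcbbdcaacdaacadddb  b
   20  dcaacdaacadddbdca$dbcbb  b
   21  ddbdca$dbcbbdcaacdaacad  d
   22  dddbdca$dbcbbdcaacdaaca  a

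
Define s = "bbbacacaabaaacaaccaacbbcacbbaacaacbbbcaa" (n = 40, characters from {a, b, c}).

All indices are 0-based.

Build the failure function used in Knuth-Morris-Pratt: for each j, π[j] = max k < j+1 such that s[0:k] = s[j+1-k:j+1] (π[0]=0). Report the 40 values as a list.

[0, 1, 2, 0, 0, 0, 0, 0, 0, 1, 0, 0, 0, 0, 0, 0, 0, 0, 0, 0, 0, 1, 2, 0, 0, 0, 1, 2, 0, 0, 0, 0, 0, 0, 1, 2, 3, 0, 0, 0]

π[0] = 0
j=1 s[j]='b': π[1]=1 (border 'b')
j=2 s[j]='b': π[2]=2 (border 'bb')
j=3 s[j]='a': k: 2→1→0; π[3]=0 (border '')
j=4 s[j]='c': π[4]=0 (border '')
j=5 s[j]='a': π[5]=0 (border '')
j=6 s[j]='c': π[6]=0 (border '')
j=7 s[j]='a': π[7]=0 (border '')
j=8 s[j]='a': π[8]=0 (border '')
j=9 s[j]='b': π[9]=1 (border 'b')
j=10 s[j]='a': k: 1→0; π[10]=0 (border '')
j=11 s[j]='a': π[11]=0 (border '')
j=12 s[j]='a': π[12]=0 (border '')
j=13 s[j]='c': π[13]=0 (border '')
j=14 s[j]='a': π[14]=0 (border '')
j=15 s[j]='a': π[15]=0 (border '')
j=16 s[j]='c': π[16]=0 (border '')
j=17 s[j]='c': π[17]=0 (border '')
j=18 s[j]='a': π[18]=0 (border '')
j=19 s[j]='a': π[19]=0 (border '')
j=20 s[j]='c': π[20]=0 (border '')
j=21 s[j]='b': π[21]=1 (border 'b')
j=22 s[j]='b': π[22]=2 (border 'bb')
j=23 s[j]='c': k: 2→1→0; π[23]=0 (border '')
j=24 s[j]='a': π[24]=0 (border '')
j=25 s[j]='c': π[25]=0 (border '')
j=26 s[j]='b': π[26]=1 (border 'b')
j=27 s[j]='b': π[27]=2 (border 'bb')
j=28 s[j]='a': k: 2→1→0; π[28]=0 (border '')
j=29 s[j]='a': π[29]=0 (border '')
j=30 s[j]='c': π[30]=0 (border '')
j=31 s[j]='a': π[31]=0 (border '')
j=32 s[j]='a': π[32]=0 (border '')
j=33 s[j]='c': π[33]=0 (border '')
j=34 s[j]='b': π[34]=1 (border 'b')
j=35 s[j]='b': π[35]=2 (border 'bb')
j=36 s[j]='b': π[36]=3 (border 'bbb')
j=37 s[j]='c': k: 3→2→1→0; π[37]=0 (border '')
j=38 s[j]='a': π[38]=0 (border '')
j=39 s[j]='a': π[39]=0 (border '')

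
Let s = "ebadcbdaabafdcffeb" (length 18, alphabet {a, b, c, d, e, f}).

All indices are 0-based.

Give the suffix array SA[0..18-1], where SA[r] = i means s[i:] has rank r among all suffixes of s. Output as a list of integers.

sorted suffixes:
  #0 SA[0]=7  'aabafdcffeb'
  #1 SA[1]=8  'abafdcffeb'
  #2 SA[2]=2  'adcbdaabafdcffeb'
  #3 SA[3]=10  'afdcffeb'
  #4 SA[4]=17  'b'
  #5 SA[5]=1  'badcbdaabafdcffeb'
  #6 SA[6]=9  'bafdcffeb'
  #7 SA[7]=5  'bdaabafdcffeb'
  #8 SA[8]=4  'cbdaabafdcffeb'
  #9 SA[9]=13  'cffeb'
  #10 SA[10]=6  'daabafdcffeb'
  #11 SA[11]=3  'dcbdaabafdcffeb'
  #12 SA[12]=12  'dcffeb'
  #13 SA[13]=16  'eb'
  #14 SA[14]=0  'ebadcbdaabafdcffeb'
  #15 SA[15]=11  'fdcffeb'
  #16 SA[16]=15  'feb'
  #17 SA[17]=14  'ffeb'

[7, 8, 2, 10, 17, 1, 9, 5, 4, 13, 6, 3, 12, 16, 0, 11, 15, 14]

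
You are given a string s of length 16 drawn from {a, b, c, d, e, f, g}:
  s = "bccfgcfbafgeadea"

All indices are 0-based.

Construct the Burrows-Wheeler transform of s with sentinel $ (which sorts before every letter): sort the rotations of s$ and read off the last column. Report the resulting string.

aeebf$bgcadgccaff

rank  rotation           last
    0  $bccfgcfbafgeadea  a
    1  a$bccfgcfbafgeade  e
    2  adea$bccfgcfbafge  e
    3  afgeadea$bccfgcfb  b
    4  bafgeadea$bccfgcf  f
    5  bccfgcfbafgeadea$  $
    6  ccfgcfbafgeadea$b  b
    7  cfbafgeadea$bccfg  g
    8  cfgcfbafgeadea$bc  c
    9  dea$bccfgcfbafgea  a
   10  ea$bccfgcfbafgead  d
   11  eadea$bccfgcfbafg  g
   12  fbafgeadea$bccfgc  c
   13  fgcfbafgeadea$bcc  c
   14  fgeadea$bccfgcfba  a
   15  gcfbafgeadea$bccf  f
   16  geadea$bccfgcfbaf  f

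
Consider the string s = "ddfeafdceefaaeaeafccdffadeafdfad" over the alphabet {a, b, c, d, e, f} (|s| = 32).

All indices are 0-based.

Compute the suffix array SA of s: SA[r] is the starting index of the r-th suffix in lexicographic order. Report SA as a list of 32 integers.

rank→(start, suffix):
  0 → (11, 'aaeaeafccdffadeafdfad')
  1 → (30, 'ad')
  2 → (23, 'adeafdfad')
  3 → (12, 'aeaeafccdffadeafdfad')
  4 → (14, 'aeafccdffadeafdfad')
  5 → (16, 'afccdffadeafdfad')
  6 → (4, 'afdceefaaeaeafccdffadeafdfad')
  7 → (26, 'afdfad')
  8 → (18, 'ccdffadeafdfad')
  9 → (19, 'cdffadeafdfad')
  10 → (7, 'ceefaaeaeafccdffadeafdfad')
  11 → (31, 'd')
  12 → (6, 'dceefaaeaeafccdffadeafdfad')
  13 → (0, 'ddfeafdceefaaeaeafccdffadeafdfad')
  14 → (24, 'deafdfad')
  15 → (28, 'dfad')
  16 → (1, 'dfeafdceefaaeaeafccdffadeafdfad')
  17 → (20, 'dffadeafdfad')
  18 → (13, 'eaeafccdffadeafdfad')
  19 → (15, 'eafccdffadeafdfad')
  20 → (3, 'eafdceefaaeaeafccdffadeafdfad')
  21 → (25, 'eafdfad')
  22 → (8, 'eefaaeaeafccdffadeafdfad')
  23 → (9, 'efaaeaeafccdffadeafdfad')
  24 → (10, 'faaeaeafccdffadeafdfad')
  25 → (29, 'fad')
  26 → (22, 'fadeafdfad')
  27 → (17, 'fccdffadeafdfad')
  28 → (5, 'fdceefaaeaeafccdffadeafdfad')
  29 → (27, 'fdfad')
  30 → (2, 'feafdceefaaeaeafccdffadeafdfad')
  31 → (21, 'ffadeafdfad')

[11, 30, 23, 12, 14, 16, 4, 26, 18, 19, 7, 31, 6, 0, 24, 28, 1, 20, 13, 15, 3, 25, 8, 9, 10, 29, 22, 17, 5, 27, 2, 21]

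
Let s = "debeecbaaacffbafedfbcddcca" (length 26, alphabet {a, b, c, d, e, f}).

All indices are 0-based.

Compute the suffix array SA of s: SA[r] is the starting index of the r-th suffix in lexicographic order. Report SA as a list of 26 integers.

rank | idx | suffix
   0 |  25 | a
   1 |   7 | aaacffbafedfbcddcca
   2 |   8 | aacffbafedfbcddcca
   3 |   9 | acffbafedfbcddcca
   4 |  14 | afedfbcddcca
   5 |   6 | baaacffbafedfbcddcca
   6 |  13 | bafedfbcddcca
   7 |  19 | bcddcca
   8 |   2 | beecbaaacffbafedfbcddcca
   9 |  24 | ca
  10 |   5 | cbaaacffbafedfbcddcca
  11 |  23 | cca
  12 |  20 | cddcca
  13 |  10 | cffbafedfbcddcca
  14 |  22 | dcca
  15 |  21 | ddcca
  16 |   0 | debeecbaaacffbafedfbcddcca
  17 |  17 | dfbcddcca
  18 |   1 | ebeecbaaacffbafedfbcddcca
  19 |   4 | ecbaaacffbafedfbcddcca
  20 |  16 | edfbcddcca
  21 |   3 | eecbaaacffbafedfbcddcca
  22 |  12 | fbafedfbcddcca
  23 |  18 | fbcddcca
  24 |  15 | fedfbcddcca
  25 |  11 | ffbafedfbcddcca

[25, 7, 8, 9, 14, 6, 13, 19, 2, 24, 5, 23, 20, 10, 22, 21, 0, 17, 1, 4, 16, 3, 12, 18, 15, 11]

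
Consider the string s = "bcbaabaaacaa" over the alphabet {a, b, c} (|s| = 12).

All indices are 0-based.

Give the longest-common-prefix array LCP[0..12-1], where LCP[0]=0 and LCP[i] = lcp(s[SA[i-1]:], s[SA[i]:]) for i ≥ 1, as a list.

rank→(start, suffix):
  0 → (11, 'a')
  1 → (10, 'aa')
  2 → (6, 'aaacaa')
  3 → (3, 'aabaaacaa')
  4 → (7, 'aacaa')
  5 → (4, 'abaaacaa')
  6 → (8, 'acaa')
  7 → (5, 'baaacaa')
  8 → (2, 'baabaaacaa')
  9 → (0, 'bcbaabaaacaa')
  10 → (9, 'caa')
  11 → (1, 'cbaabaaacaa')

SA = [11, 10, 6, 3, 7, 4, 8, 5, 2, 0, 9, 1]
rank  pair      lcp
   1  s[11:],s[10:]  1  'a'
   2  s[10:],s[6:]  2  'aa'
   3  s[6:],s[3:]  2  'aa'
   4  s[3:],s[7:]  2  'aa'
   5  s[7:],s[4:]  1  'a'
   6  s[4:],s[8:]  1  'a'
   7  s[8:],s[5:]  0  ''
   8  s[5:],s[2:]  3  'baa'
   9  s[2:],s[0:]  1  'b'
  10  s[0:],s[9:]  0  ''
  11  s[9:],s[1:]  1  'c'

[0, 1, 2, 2, 2, 1, 1, 0, 3, 1, 0, 1]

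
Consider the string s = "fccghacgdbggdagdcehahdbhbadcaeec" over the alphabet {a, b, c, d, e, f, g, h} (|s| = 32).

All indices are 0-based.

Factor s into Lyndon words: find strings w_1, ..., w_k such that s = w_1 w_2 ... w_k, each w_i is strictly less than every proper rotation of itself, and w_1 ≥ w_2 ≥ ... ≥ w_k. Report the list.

["f", "ccgh", "acgdbggdagdcehahdbhbadcaeec"]

emit factor 1: 'f' (i=0, period=1)
emit factor 2: 'ccgh' (i=1, period=4)
emit factor 3: 'acgdbggdagdcehahdbhbadcaeec' (i=5, period=27)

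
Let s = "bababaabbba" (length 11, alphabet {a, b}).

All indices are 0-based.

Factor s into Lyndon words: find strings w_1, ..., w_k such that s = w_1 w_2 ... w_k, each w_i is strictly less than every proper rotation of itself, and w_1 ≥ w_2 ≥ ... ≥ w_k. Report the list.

["b", "ab", "ab", "aabbb", "a"]

emit factor 1: 'b' (i=0, period=1)
emit factor 2: 'ab' (i=1, period=2)
emit factor 3: 'ab' (i=3, period=2)
emit factor 4: 'aabbb' (i=5, period=5)
emit factor 5: 'a' (i=10, period=1)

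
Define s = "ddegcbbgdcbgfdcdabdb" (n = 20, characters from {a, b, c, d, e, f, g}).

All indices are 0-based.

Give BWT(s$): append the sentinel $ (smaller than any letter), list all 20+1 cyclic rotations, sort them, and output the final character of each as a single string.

bddcabcgddcbgf$ddgebb

rank  rotation               last
    0  $ddegcbbgdcbgfdcdabdb  b
    1  abdb$ddegcbbgdcbgfdcd  d
    2  b$ddegcbbgdcbgfdcdabd  d
    3  bbgdcbgfdcdabdb$ddegc  c
    4  bdb$ddegcbbgdcbgfdcda  a
    5  bgdcbgfdcdabdb$ddegcb  b
    6  bgfdcdabdb$ddegcbbgdc  c
    7  cbbgdcbgfdcdabdb$ddeg  g
    8  cbgfdcdabdb$ddegcbbgd  d
    9  cdabdb$ddegcbbgdcbgfd  d
   10  dabdb$ddegcbbgdcbgfdc  c
   11  db$ddegcbbgdcbgfdcdab  b
   12  dcbgfdcdabdb$ddegcbbg  g
   13  dcdabdb$ddegcbbgdcbgf  f
   14  ddegcbbgdcbgfdcdabdb$  $
   15  degcbbgdcbgfdcdabdb$d  d
   16  egcbbgdcbgfdcdabdb$dd  d
   17  fdcdabdb$ddegcbbgdcbg  g
   18  gcbbgdcbgfdcdabdb$dde  e
   19  gdcbgfdcdabdb$ddegcbb  b
   20  gfdcdabdb$ddegcbbgdcb  b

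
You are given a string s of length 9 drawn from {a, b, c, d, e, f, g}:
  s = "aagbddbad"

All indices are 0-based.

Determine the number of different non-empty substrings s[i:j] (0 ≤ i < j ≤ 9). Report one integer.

40

rank→(start, suffix):
  0 → (0, 'aagbddbad')
  1 → (7, 'ad')
  2 → (1, 'agbddbad')
  3 → (6, 'bad')
  4 → (3, 'bddbad')
  5 → (8, 'd')
  6 → (5, 'dbad')
  7 → (4, 'ddbad')
  8 → (2, 'gbddbad')

SA = [0, 7, 1, 6, 3, 8, 5, 4, 2]
[i] adj suffixes → lcp
  [1] 0/7 → 1 ('a')
  [2] 7/1 → 1 ('a')
  [3] 1/6 → 0 ('')
  [4] 6/3 → 1 ('b')
  [5] 3/8 → 0 ('')
  [6] 8/5 → 1 ('d')
  [7] 5/4 → 1 ('d')
  [8] 4/2 → 0 ('')

n(n+1)/2 = 9·10/2 = 45
Σ LCP = 0 + 1 + 1 + 0 + 1 + 0 + 1 + 1 + 0 = 5
distinct = 45 − 5 = 40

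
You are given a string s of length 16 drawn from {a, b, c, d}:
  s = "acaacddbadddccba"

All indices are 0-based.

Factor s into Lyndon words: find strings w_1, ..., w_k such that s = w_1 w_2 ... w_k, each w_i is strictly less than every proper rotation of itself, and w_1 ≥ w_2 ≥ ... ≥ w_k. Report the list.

["ac", "aacddbadddccb", "a"]

emit factor 1: 'ac' (i=0, period=2)
emit factor 2: 'aacddbadddccb' (i=2, period=13)
emit factor 3: 'a' (i=15, period=1)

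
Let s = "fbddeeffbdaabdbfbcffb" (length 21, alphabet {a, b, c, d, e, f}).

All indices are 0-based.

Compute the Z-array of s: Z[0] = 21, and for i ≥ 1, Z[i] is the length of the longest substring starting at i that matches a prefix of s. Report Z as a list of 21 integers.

[21, 0, 0, 0, 0, 0, 1, 3, 0, 0, 0, 0, 0, 0, 0, 2, 0, 0, 1, 2, 0]

Z[0]=21
i=1: fresh scan; Z[1]=0
i=2: fresh scan; Z[2]=0
i=3: fresh scan; Z[3]=0
i=4: fresh scan; Z[4]=0
i=5: fresh scan; Z[5]=0
i=6: fresh scan; Z[6]=1 scan→box=[6,7)
i=7: fresh scan; Z[7]=3 scan→box=[7,10)
i=8: min(r-i=2, Z[1]=0)=0; Z[8]=0
i=9: min(r-i=1, Z[2]=0)=0; Z[9]=0
i=10: fresh scan; Z[10]=0
i=11: fresh scan; Z[11]=0
i=12: fresh scan; Z[12]=0
i=13: fresh scan; Z[13]=0
i=14: fresh scan; Z[14]=0
i=15: fresh scan; Z[15]=2 scan→box=[15,17)
i=16: min(r-i=1, Z[1]=0)=0; Z[16]=0
i=17: fresh scan; Z[17]=0
i=18: fresh scan; Z[18]=1 scan→box=[18,19)
i=19: fresh scan; Z[19]=2 scan→box=[19,21)
i=20: min(r-i=1, Z[1]=0)=0; Z[20]=0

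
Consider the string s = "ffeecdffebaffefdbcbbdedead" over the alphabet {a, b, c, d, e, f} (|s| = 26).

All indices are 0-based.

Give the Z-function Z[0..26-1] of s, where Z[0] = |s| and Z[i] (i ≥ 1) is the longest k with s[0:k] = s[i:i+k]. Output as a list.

Z[0]=26
i=1: fresh scan; Z[1]=1 scan→box=[1,2)
i=2: fresh scan; Z[2]=0
i=3: fresh scan; Z[3]=0
i=4: fresh scan; Z[4]=0
i=5: fresh scan; Z[5]=0
i=6: fresh scan; Z[6]=3 scan→box=[6,9)
i=7: min(r-i=2, Z[1]=1)=1; Z[7]=1
i=8: min(r-i=1, Z[2]=0)=0; Z[8]=0
i=9: fresh scan; Z[9]=0
i=10: fresh scan; Z[10]=0
i=11: fresh scan; Z[11]=3 scan→box=[11,14)
i=12: min(r-i=2, Z[1]=1)=1; Z[12]=1
i=13: min(r-i=1, Z[2]=0)=0; Z[13]=0
i=14: fresh scan; Z[14]=1 scan→box=[14,15)
i=15: fresh scan; Z[15]=0
i=16: fresh scan; Z[16]=0
i=17: fresh scan; Z[17]=0
i=18: fresh scan; Z[18]=0
i=19: fresh scan; Z[19]=0
i=20: fresh scan; Z[20]=0
i=21: fresh scan; Z[21]=0
i=22: fresh scan; Z[22]=0
i=23: fresh scan; Z[23]=0
i=24: fresh scan; Z[24]=0
i=25: fresh scan; Z[25]=0

[26, 1, 0, 0, 0, 0, 3, 1, 0, 0, 0, 3, 1, 0, 1, 0, 0, 0, 0, 0, 0, 0, 0, 0, 0, 0]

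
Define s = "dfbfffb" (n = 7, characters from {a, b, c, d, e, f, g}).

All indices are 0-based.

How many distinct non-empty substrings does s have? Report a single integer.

sorted suffixes:
  #0 SA[0]=6  'b'
  #1 SA[1]=2  'bfffb'
  #2 SA[2]=0  'dfbfffb'
  #3 SA[3]=5  'fb'
  #4 SA[4]=1  'fbfffb'
  #5 SA[5]=4  'ffb'
  #6 SA[6]=3  'fffb'

SA = [6, 2, 0, 5, 1, 4, 3]
i: (SA[i-1],SA[i]) lcp shared
  1: (6,2) 1 'b'
  2: (2,0) 0 ''
  3: (0,5) 0 ''
  4: (5,1) 2 'fb'
  5: (1,4) 1 'f'
  6: (4,3) 2 'ff'

n(n+1)/2 = 7·8/2 = 28
Σ LCP = 0 + 1 + 0 + 0 + 2 + 1 + 2 = 6
distinct = 28 − 6 = 22

22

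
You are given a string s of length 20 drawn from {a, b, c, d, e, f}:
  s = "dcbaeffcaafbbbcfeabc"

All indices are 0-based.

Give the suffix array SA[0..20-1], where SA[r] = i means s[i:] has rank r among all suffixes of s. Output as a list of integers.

rank→(start, suffix):
  0 → (8, 'aafbbbcfeabc')
  1 → (17, 'abc')
  2 → (3, 'aeffcaafbbbcfeabc')
  3 → (9, 'afbbbcfeabc')
  4 → (2, 'baeffcaafbbbcfeabc')
  5 → (11, 'bbbcfeabc')
  6 → (12, 'bbcfeabc')
  7 → (18, 'bc')
  8 → (13, 'bcfeabc')
  9 → (19, 'c')
  10 → (7, 'caafbbbcfeabc')
  11 → (1, 'cbaeffcaafbbbcfeabc')
  12 → (14, 'cfeabc')
  13 → (0, 'dcbaeffcaafbbbcfeabc')
  14 → (16, 'eabc')
  15 → (4, 'effcaafbbbcfeabc')
  16 → (10, 'fbbbcfeabc')
  17 → (6, 'fcaafbbbcfeabc')
  18 → (15, 'feabc')
  19 → (5, 'ffcaafbbbcfeabc')

[8, 17, 3, 9, 2, 11, 12, 18, 13, 19, 7, 1, 14, 0, 16, 4, 10, 6, 15, 5]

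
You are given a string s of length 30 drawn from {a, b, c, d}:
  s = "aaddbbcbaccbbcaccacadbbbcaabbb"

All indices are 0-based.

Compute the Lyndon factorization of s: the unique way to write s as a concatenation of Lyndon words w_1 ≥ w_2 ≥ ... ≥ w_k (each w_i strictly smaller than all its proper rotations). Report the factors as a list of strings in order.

emit factor 1: 'aaddbbcbaccbbcaccacadbbbc' (i=0, period=25)
emit factor 2: 'aabbb' (i=25, period=5)

["aaddbbcbaccbbcaccacadbbbc", "aabbb"]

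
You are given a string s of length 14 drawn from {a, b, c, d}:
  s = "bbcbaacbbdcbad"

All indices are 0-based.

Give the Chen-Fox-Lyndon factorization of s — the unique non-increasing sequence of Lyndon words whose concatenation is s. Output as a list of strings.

emit factor 1: 'bbc' (i=0, period=3)
emit factor 2: 'b' (i=3, period=1)
emit factor 3: 'aacbbdcbad' (i=4, period=10)

["bbc", "b", "aacbbdcbad"]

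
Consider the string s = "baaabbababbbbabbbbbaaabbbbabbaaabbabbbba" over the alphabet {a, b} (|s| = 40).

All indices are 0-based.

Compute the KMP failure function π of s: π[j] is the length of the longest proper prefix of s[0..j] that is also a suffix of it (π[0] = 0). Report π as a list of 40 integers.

π[0] = 0
j=1 s[j]='a': π[1]=0 (border '')
j=2 s[j]='a': π[2]=0 (border '')
j=3 s[j]='a': π[3]=0 (border '')
j=4 s[j]='b': π[4]=1 (border 'b')
j=5 s[j]='b': k: 1→0; π[5]=1 (border 'b')
j=6 s[j]='a': π[6]=2 (border 'ba')
j=7 s[j]='b': k: 2→0; π[7]=1 (border 'b')
j=8 s[j]='a': π[8]=2 (border 'ba')
j=9 s[j]='b': k: 2→0; π[9]=1 (border 'b')
j=10 s[j]='b': k: 1→0; π[10]=1 (border 'b')
j=11 s[j]='b': k: 1→0; π[11]=1 (border 'b')
j=12 s[j]='b': k: 1→0; π[12]=1 (border 'b')
j=13 s[j]='a': π[13]=2 (border 'ba')
j=14 s[j]='b': k: 2→0; π[14]=1 (border 'b')
j=15 s[j]='b': k: 1→0; π[15]=1 (border 'b')
j=16 s[j]='b': k: 1→0; π[16]=1 (border 'b')
j=17 s[j]='b': k: 1→0; π[17]=1 (border 'b')
j=18 s[j]='b': k: 1→0; π[18]=1 (border 'b')
j=19 s[j]='a': π[19]=2 (border 'ba')
j=20 s[j]='a': π[20]=3 (border 'baa')
j=21 s[j]='a': π[21]=4 (border 'baaa')
j=22 s[j]='b': π[22]=5 (border 'baaab')
j=23 s[j]='b': π[23]=6 (border 'baaabb')
j=24 s[j]='b': k: 6→1→0; π[24]=1 (border 'b')
j=25 s[j]='b': k: 1→0; π[25]=1 (border 'b')
j=26 s[j]='a': π[26]=2 (border 'ba')
j=27 s[j]='b': k: 2→0; π[27]=1 (border 'b')
j=28 s[j]='b': k: 1→0; π[28]=1 (border 'b')
j=29 s[j]='a': π[29]=2 (border 'ba')
j=30 s[j]='a': π[30]=3 (border 'baa')
j=31 s[j]='a': π[31]=4 (border 'baaa')
j=32 s[j]='b': π[32]=5 (border 'baaab')
j=33 s[j]='b': π[33]=6 (border 'baaabb')
j=34 s[j]='a': π[34]=7 (border 'baaabba')
j=35 s[j]='b': π[35]=8 (border 'baaabbab')
j=36 s[j]='b': k: 8→1→0; π[36]=1 (border 'b')
j=37 s[j]='b': k: 1→0; π[37]=1 (border 'b')
j=38 s[j]='b': k: 1→0; π[38]=1 (border 'b')
j=39 s[j]='a': π[39]=2 (border 'ba')

[0, 0, 0, 0, 1, 1, 2, 1, 2, 1, 1, 1, 1, 2, 1, 1, 1, 1, 1, 2, 3, 4, 5, 6, 1, 1, 2, 1, 1, 2, 3, 4, 5, 6, 7, 8, 1, 1, 1, 2]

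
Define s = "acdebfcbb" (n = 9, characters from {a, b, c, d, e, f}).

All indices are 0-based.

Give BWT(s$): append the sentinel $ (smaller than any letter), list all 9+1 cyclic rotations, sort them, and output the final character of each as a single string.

rank  rotation    last
    0  $acdebfcbb  b
    1  acdebfcbb$  $
    2  b$acdebfcb  b
    3  bb$acdebfc  c
    4  bfcbb$acde  e
    5  cbb$acdebf  f
    6  cdebfcbb$a  a
    7  debfcbb$ac  c
    8  ebfcbb$acd  d
    9  fcbb$acdeb  b

b$bcefacdb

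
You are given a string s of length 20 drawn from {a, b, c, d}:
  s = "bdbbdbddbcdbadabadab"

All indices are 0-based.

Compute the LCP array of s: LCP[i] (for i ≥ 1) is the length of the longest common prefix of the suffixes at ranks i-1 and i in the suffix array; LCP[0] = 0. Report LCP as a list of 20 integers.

sorted suffixes:
  #0 SA[0]=18  'ab'
  #1 SA[1]=14  'abadab'
  #2 SA[2]=16  'adab'
  #3 SA[3]=12  'adabadab'
  #4 SA[4]=19  'b'
  #5 SA[5]=15  'badab'
  #6 SA[6]=11  'badabadab'
  #7 SA[7]=2  'bbdbddbcdbadabadab'
  #8 SA[8]=8  'bcdbadabadab'
  #9 SA[9]=0  'bdbbdbddbcdbadabadab'
  #10 SA[10]=3  'bdbddbcdbadabadab'
  #11 SA[11]=5  'bddbcdbadabadab'
  #12 SA[12]=9  'cdbadabadab'
  #13 SA[13]=17  'dab'
  #14 SA[14]=13  'dabadab'
  #15 SA[15]=10  'dbadabadab'
  #16 SA[16]=1  'dbbdbddbcdbadabadab'
  #17 SA[17]=7  'dbcdbadabadab'
  #18 SA[18]=4  'dbddbcdbadabadab'
  #19 SA[19]=6  'ddbcdbadabadab'

SA = [18, 14, 16, 12, 19, 15, 11, 2, 8, 0, 3, 5, 9, 17, 13, 10, 1, 7, 4, 6]
i: (SA[i-1],SA[i]) lcp shared
  1: (18,14) 2 'ab'
  2: (14,16) 1 'a'
  3: (16,12) 4 'adab'
  4: (12,19) 0 ''
  5: (19,15) 1 'b'
  6: (15,11) 5 'badab'
  7: (11,2) 1 'b'
  8: (2,8) 1 'b'
  9: (8,0) 1 'b'
  10: (0,3) 3 'bdb'
  11: (3,5) 2 'bd'
  12: (5,9) 0 ''
  13: (9,17) 0 ''
  14: (17,13) 3 'dab'
  15: (13,10) 1 'd'
  16: (10,1) 2 'db'
  17: (1,7) 2 'db'
  18: (7,4) 2 'db'
  19: (4,6) 1 'd'

[0, 2, 1, 4, 0, 1, 5, 1, 1, 1, 3, 2, 0, 0, 3, 1, 2, 2, 2, 1]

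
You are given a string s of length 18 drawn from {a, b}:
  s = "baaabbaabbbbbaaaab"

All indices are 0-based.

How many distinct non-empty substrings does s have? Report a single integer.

127

rank | idx | suffix
   0 |  13 | aaaab
   1 |  14 | aaab
   2 |   1 | aaabbaabbbbbaaaab
   3 |  15 | aab
   4 |   2 | aabbaabbbbbaaaab
   5 |   6 | aabbbbbaaaab
   6 |  16 | ab
   7 |   3 | abbaabbbbbaaaab
   8 |   7 | abbbbbaaaab
   9 |  17 | b
  10 |  12 | baaaab
  11 |   0 | baaabbaabbbbbaaaab
  12 |   5 | baabbbbbaaaab
  13 |  11 | bbaaaab
  14 |   4 | bbaabbbbbaaaab
  15 |  10 | bbbaaaab
  16 |   9 | bbbbaaaab
  17 |   8 | bbbbbaaaab

SA = [13, 14, 1, 15, 2, 6, 16, 3, 7, 17, 12, 0, 5, 11, 4, 10, 9, 8]
rank  pair      lcp
   1  s[13:],s[14:]  3  'aaa'
   2  s[14:],s[1:]  4  'aaab'
   3  s[1:],s[15:]  2  'aa'
   4  s[15:],s[2:]  3  'aab'
   5  s[2:],s[6:]  4  'aabb'
   6  s[6:],s[16:]  1  'a'
   7  s[16:],s[3:]  2  'ab'
   8  s[3:],s[7:]  3  'abb'
   9  s[7:],s[17:]  0  ''
  10  s[17:],s[12:]  1  'b'
  11  s[12:],s[0:]  4  'baaa'
  12  s[0:],s[5:]  3  'baa'
  13  s[5:],s[11:]  1  'b'
  14  s[11:],s[4:]  4  'bbaa'
  15  s[4:],s[10:]  2  'bb'
  16  s[10:],s[9:]  3  'bbb'
  17  s[9:],s[8:]  4  'bbbb'

n(n+1)/2 = 18·19/2 = 171
Σ LCP = 0 + 3 + 4 + 2 + 3 + 4 + 1 + 2 + 3 + 0 + 1 + 4 + 3 + 1 + 4 + 2 + 3 + 4 = 44
distinct = 171 − 44 = 127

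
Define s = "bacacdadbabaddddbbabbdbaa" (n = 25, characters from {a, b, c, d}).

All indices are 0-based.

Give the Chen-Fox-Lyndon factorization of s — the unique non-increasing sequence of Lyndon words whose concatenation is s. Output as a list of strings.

["b", "acacdadb", "abaddddbbabbdb", "a", "a"]

emit factor 1: 'b' (i=0, period=1)
emit factor 2: 'acacdadb' (i=1, period=8)
emit factor 3: 'abaddddbbabbdb' (i=9, period=14)
emit factor 4: 'a' (i=23, period=1)
emit factor 5: 'a' (i=24, period=1)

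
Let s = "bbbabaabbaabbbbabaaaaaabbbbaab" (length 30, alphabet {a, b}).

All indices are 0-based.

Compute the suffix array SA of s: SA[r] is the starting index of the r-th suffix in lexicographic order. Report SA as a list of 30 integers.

sorted suffixes:
  #0 SA[0]=17  'aaaaaabbbbaab'
  #1 SA[1]=18  'aaaaabbbbaab'
  #2 SA[2]=19  'aaaabbbbaab'
  #3 SA[3]=20  'aaabbbbaab'
  #4 SA[4]=27  'aab'
  #5 SA[5]=5  'aabbaabbbbabaaaaaabbbbaab'
  #6 SA[6]=21  'aabbbbaab'
  #7 SA[7]=9  'aabbbbabaaaaaabbbbaab'
  #8 SA[8]=28  'ab'
  #9 SA[9]=15  'abaaaaaabbbbaab'
  #10 SA[10]=3  'abaabbaabbbbabaaaaaabbbbaab'
  #11 SA[11]=6  'abbaabbbbabaaaaaabbbbaab'
  #12 SA[12]=22  'abbbbaab'
  #13 SA[13]=10  'abbbbabaaaaaabbbbaab'
  #14 SA[14]=29  'b'
  #15 SA[15]=16  'baaaaaabbbbaab'
  #16 SA[16]=26  'baab'
  #17 SA[17]=4  'baabbaabbbbabaaaaaabbbbaab'
  #18 SA[18]=8  'baabbbbabaaaaaabbbbaab'
  #19 SA[19]=14  'babaaaaaabbbbaab'
  #20 SA[20]=2  'babaabbaabbbbabaaaaaabbbbaab'
  #21 SA[21]=25  'bbaab'
  #22 SA[22]=7  'bbaabbbbabaaaaaabbbbaab'
  #23 SA[23]=13  'bbabaaaaaabbbbaab'
  #24 SA[24]=1  'bbabaabbaabbbbabaaaaaabbbbaab'
  #25 SA[25]=24  'bbbaab'
  #26 SA[26]=12  'bbbabaaaaaabbbbaab'
  #27 SA[27]=0  'bbbabaabbaabbbbabaaaaaabbbbaab'
  #28 SA[28]=23  'bbbbaab'
  #29 SA[29]=11  'bbbbabaaaaaabbbbaab'

[17, 18, 19, 20, 27, 5, 21, 9, 28, 15, 3, 6, 22, 10, 29, 16, 26, 4, 8, 14, 2, 25, 7, 13, 1, 24, 12, 0, 23, 11]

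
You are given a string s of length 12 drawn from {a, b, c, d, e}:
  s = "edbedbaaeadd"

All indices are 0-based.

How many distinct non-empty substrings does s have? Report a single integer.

67

rank | idx | suffix
   0 |   6 | aaeadd
   1 |   9 | add
   2 |   7 | aeadd
   3 |   5 | baaeadd
   4 |   2 | bedbaaeadd
   5 |  11 | d
   6 |   4 | dbaaeadd
   7 |   1 | dbedbaaeadd
   8 |  10 | dd
   9 |   8 | eadd
  10 |   3 | edbaaeadd
  11 |   0 | edbedbaaeadd

SA = [6, 9, 7, 5, 2, 11, 4, 1, 10, 8, 3, 0]
rank  pair      lcp
   1  s[6:],s[9:]  1  'a'
   2  s[9:],s[7:]  1  'a'
   3  s[7:],s[5:]  0  ''
   4  s[5:],s[2:]  1  'b'
   5  s[2:],s[11:]  0  ''
   6  s[11:],s[4:]  1  'd'
   7  s[4:],s[1:]  2  'db'
   8  s[1:],s[10:]  1  'd'
   9  s[10:],s[8:]  0  ''
  10  s[8:],s[3:]  1  'e'
  11  s[3:],s[0:]  3  'edb'

n(n+1)/2 = 12·13/2 = 78
Σ LCP = 0 + 1 + 1 + 0 + 1 + 0 + 1 + 2 + 1 + 0 + 1 + 3 = 11
distinct = 78 − 11 = 67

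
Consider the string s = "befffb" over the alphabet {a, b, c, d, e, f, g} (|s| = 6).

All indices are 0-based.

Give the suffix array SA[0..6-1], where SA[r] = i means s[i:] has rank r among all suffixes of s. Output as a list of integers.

rank | idx | suffix
   0 |   5 | b
   1 |   0 | befffb
   2 |   1 | efffb
   3 |   4 | fb
   4 |   3 | ffb
   5 |   2 | fffb

[5, 0, 1, 4, 3, 2]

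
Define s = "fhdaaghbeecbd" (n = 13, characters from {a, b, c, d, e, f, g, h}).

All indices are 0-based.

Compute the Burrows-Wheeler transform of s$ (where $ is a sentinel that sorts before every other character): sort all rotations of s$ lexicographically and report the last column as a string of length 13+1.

ddachebheb$agf

rank  rotation        last
    0  $fhdaaghbeecbd  d
    1  aaghbeecbd$fhd  d
    2  aghbeecbd$fhda  a
    3  bd$fhdaaghbeec  c
    4  beecbd$fhdaagh  h
    5  cbd$fhdaaghbee  e
    6  d$fhdaaghbeecb  b
    7  daaghbeecbd$fh  h
    8  ecbd$fhdaaghbe  e
    9  eecbd$fhdaaghb  b
   10  fhdaaghbeecbd$  $
   11  ghbeecbd$fhdaa  a
   12  hbeecbd$fhdaag  g
   13  hdaaghbeecbd$f  f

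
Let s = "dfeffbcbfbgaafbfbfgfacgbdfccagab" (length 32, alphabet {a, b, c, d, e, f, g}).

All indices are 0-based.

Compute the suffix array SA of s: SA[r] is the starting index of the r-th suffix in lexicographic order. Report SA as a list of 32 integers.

rank→(start, suffix):
  0 → (11, 'aafbfbfgfacgbdfccagab')
  1 → (30, 'ab')
  2 → (20, 'acgbdfccagab')
  3 → (12, 'afbfbfgfacgbdfccagab')
  4 → (28, 'agab')
  5 → (31, 'b')
  6 → (5, 'bcbfbgaafbfbfgfacgbdfccagab')
  7 → (23, 'bdfccagab')
  8 → (14, 'bfbfgfacgbdfccagab')
  9 → (7, 'bfbgaafbfbfgfacgbdfccagab')
  10 → (16, 'bfgfacgbdfccagab')
  11 → (9, 'bgaafbfbfgfacgbdfccagab')
  12 → (27, 'cagab')
  13 → (6, 'cbfbgaafbfbfgfacgbdfccagab')
  14 → (26, 'ccagab')
  15 → (21, 'cgbdfccagab')
  16 → (24, 'dfccagab')
  17 → (0, 'dfeffbcbfbgaafbfbfgfacgbdfccagab')
  18 → (2, 'effbcbfbgaafbfbfgfacgbdfccagab')
  19 → (19, 'facgbdfccagab')
  20 → (4, 'fbcbfbgaafbfbfgfacgbdfccagab')
  21 → (13, 'fbfbfgfacgbdfccagab')
  22 → (15, 'fbfgfacgbdfccagab')
  23 → (8, 'fbgaafbfbfgfacgbdfccagab')
  24 → (25, 'fccagab')
  25 → (1, 'feffbcbfbgaafbfbfgfacgbdfccagab')
  26 → (3, 'ffbcbfbgaafbfbfgfacgbdfccagab')
  27 → (17, 'fgfacgbdfccagab')
  28 → (10, 'gaafbfbfgfacgbdfccagab')
  29 → (29, 'gab')
  30 → (22, 'gbdfccagab')
  31 → (18, 'gfacgbdfccagab')

[11, 30, 20, 12, 28, 31, 5, 23, 14, 7, 16, 9, 27, 6, 26, 21, 24, 0, 2, 19, 4, 13, 15, 8, 25, 1, 3, 17, 10, 29, 22, 18]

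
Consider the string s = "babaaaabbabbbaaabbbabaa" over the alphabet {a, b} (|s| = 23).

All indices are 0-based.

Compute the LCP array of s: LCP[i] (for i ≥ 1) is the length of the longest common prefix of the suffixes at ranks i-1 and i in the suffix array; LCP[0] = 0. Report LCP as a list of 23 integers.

[0, 1, 2, 3, 5, 2, 4, 1, 4, 2, 3, 5, 0, 3, 4, 2, 5, 3, 1, 3, 4, 2, 4]

rank→(start, suffix):
  0 → (22, 'a')
  1 → (21, 'aa')
  2 → (3, 'aaaabbabbbaaabbbabaa')
  3 → (4, 'aaabbabbbaaabbbabaa')
  4 → (13, 'aaabbbabaa')
  5 → (5, 'aabbabbbaaabbbabaa')
  6 → (14, 'aabbbabaa')
  7 → (19, 'abaa')
  8 → (1, 'abaaaabbabbbaaabbbabaa')
  9 → (6, 'abbabbbaaabbbabaa')
  10 → (9, 'abbbaaabbbabaa')
  11 → (15, 'abbbabaa')
  12 → (20, 'baa')
  13 → (2, 'baaaabbabbbaaabbbabaa')
  14 → (12, 'baaabbbabaa')
  15 → (18, 'babaa')
  16 → (0, 'babaaaabbabbbaaabbbabaa')
  17 → (8, 'babbbaaabbbabaa')
  18 → (11, 'bbaaabbbabaa')
  19 → (17, 'bbabaa')
  20 → (7, 'bbabbbaaabbbabaa')
  21 → (10, 'bbbaaabbbabaa')
  22 → (16, 'bbbabaa')

SA = [22, 21, 3, 4, 13, 5, 14, 19, 1, 6, 9, 15, 20, 2, 12, 18, 0, 8, 11, 17, 7, 10, 16]
[i] adj suffixes → lcp
  [1] 22/21 → 1 ('a')
  [2] 21/3 → 2 ('aa')
  [3] 3/4 → 3 ('aaa')
  [4] 4/13 → 5 ('aaabb')
  [5] 13/5 → 2 ('aa')
  [6] 5/14 → 4 ('aabb')
  [7] 14/19 → 1 ('a')
  [8] 19/1 → 4 ('abaa')
  [9] 1/6 → 2 ('ab')
  [10] 6/9 → 3 ('abb')
  [11] 9/15 → 5 ('abbba')
  [12] 15/20 → 0 ('')
  [13] 20/2 → 3 ('baa')
  [14] 2/12 → 4 ('baaa')
  [15] 12/18 → 2 ('ba')
  [16] 18/0 → 5 ('babaa')
  [17] 0/8 → 3 ('bab')
  [18] 8/11 → 1 ('b')
  [19] 11/17 → 3 ('bba')
  [20] 17/7 → 4 ('bbab')
  [21] 7/10 → 2 ('bb')
  [22] 10/16 → 4 ('bbba')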